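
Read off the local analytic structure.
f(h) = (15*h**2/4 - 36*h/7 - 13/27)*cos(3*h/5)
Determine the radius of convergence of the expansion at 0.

The factor cos(3*h/5) is entire and contributes no finite singular point.
The polynomial part has no poles.
No finite singular points: the Taylor series at 0 converges everywhere.

The radius of convergence is infinite.


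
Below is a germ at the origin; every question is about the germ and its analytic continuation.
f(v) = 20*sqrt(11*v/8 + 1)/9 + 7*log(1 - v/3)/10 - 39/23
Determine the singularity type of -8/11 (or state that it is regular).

The term (20/9)*sqrt(1 - v/(-8/11)) has argument 1 - -8/11/(-8/11) = 0 at -8/11: a square-root (algebraic, two-sheeted) branch point; the remaining terms are analytic or single-valued there.

The point is an algebraic (square-root) branch point.


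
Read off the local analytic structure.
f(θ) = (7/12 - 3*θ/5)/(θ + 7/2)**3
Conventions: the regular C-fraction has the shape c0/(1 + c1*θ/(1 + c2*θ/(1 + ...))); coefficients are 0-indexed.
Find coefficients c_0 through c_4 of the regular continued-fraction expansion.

The regular C-fraction coefficients are [2/147, 66/35, -446/385, 6140/51513, -133837/1437681].

Taylor coefficients (expand at 0): a_0 = 2/147, a_1 = -44/1715, a_2 = 32/1715, a_3 = -2528/252105, a_4 = 544/117649.
c0 = a_0 = 2/147. Peel one level at a time: if S = 1 + c*θ/S' with S'(0) = 1, then c is the θ-coefficient of S and S' = c*θ/(S - 1).
S_1 = c0/f = 1 + (66/35)*θ + (2676/1225)*θ^2 + ...; c1 = 66/35.
S_2 = c1*θ/(S_1 - 1) = 1 + (-446/385)*θ + (2456/17787)*θ^2 + ...; c2 = -446/385.
S_3 = c2*θ/(S_2 - 1) = 1 + (6140/51513)*θ + (243340/21930489)*θ^2 + ...; c3 = 6140/51513.
S_4 = c3*θ/(S_3 - 1) = 1 + (-133837/1437681)*θ + ...; c4 = -133837/1437681.


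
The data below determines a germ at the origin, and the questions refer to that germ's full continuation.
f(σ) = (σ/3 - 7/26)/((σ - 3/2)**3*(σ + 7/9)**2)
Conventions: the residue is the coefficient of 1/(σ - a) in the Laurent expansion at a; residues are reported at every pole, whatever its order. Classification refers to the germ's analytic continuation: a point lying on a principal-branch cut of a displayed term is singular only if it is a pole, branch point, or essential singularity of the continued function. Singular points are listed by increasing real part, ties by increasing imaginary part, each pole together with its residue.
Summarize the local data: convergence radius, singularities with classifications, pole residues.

Radius of convergence at 0: 7/9.
At -7/9: a pole of order 2; residue 1127520/36734893.
At 3/2: a pole of order 3; residue -1127520/36734893.

Denominator factor (σ - 3/2)^3: pole of order 3 at 3/2, modulus 3/2.
Denominator factor (σ + 7/9)^2: pole of order 2 at -7/9, modulus 7/9.
The radius of convergence is the smallest modulus among the singular points: 7/9.
At the order-2 pole -7/9 set g(σ) = (σ - (-7/9))^2*f(σ) = (σ/3 - 7/26)/(σ - 3/2)**3.
Order-2 pole: residue = g'(a); g'(-7/9) = 1127520/36734893, so the residue is 1127520/36734893.
At the order-3 pole 3/2 set g(σ) = (σ - (3/2))^3*f(σ) = (σ/3 - 7/26)/(σ + 7/9)**2.
Order-3 pole: residue = g''(a)/2; g''(3/2) = -2255040/36734893, so the residue is -1127520/36734893.
List the singular points by increasing real part (a conjugate pair: the negative imaginary part first).


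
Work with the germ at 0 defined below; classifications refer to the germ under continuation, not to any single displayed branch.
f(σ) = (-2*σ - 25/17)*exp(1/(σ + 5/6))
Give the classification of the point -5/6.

The point is an essential singularity.

The exponent 1/(σ - (-5/6)) has a pole at -5/6, so exp(1/(σ - (-5/6))) takes every nonzero value near it: an essential singularity (not a pole of any order).


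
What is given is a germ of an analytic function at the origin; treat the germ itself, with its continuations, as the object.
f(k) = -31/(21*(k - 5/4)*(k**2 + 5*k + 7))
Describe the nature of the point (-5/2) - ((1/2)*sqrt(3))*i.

The denominator factor k**2 + 5*k + 7 vanishes at (-5/2) - ((1/2)*sqrt(3))*i and appears to the power 1; the numerator there equals -31/21, nonzero, and no other factor vanishes.
Hence a pole whose order is the multiplicity, 1.

The point is a pole of order 1.


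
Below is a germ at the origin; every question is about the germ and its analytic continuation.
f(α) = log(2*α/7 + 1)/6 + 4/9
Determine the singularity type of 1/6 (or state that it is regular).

The point is a regular point.

There is no denominator, hence no pole anywhere.
Branch term log(1 - α/(-7/2)): argument at 1/6 is 22/21, nonzero, so 1/6 is not its branch point (a point on a principal cut is still regular for the continued germ).
So the germ continues analytically to 1/6.


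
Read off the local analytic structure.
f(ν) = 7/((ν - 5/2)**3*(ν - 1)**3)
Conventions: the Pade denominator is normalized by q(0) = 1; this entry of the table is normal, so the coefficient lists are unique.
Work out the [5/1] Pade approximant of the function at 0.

The Pade approximant has numerator coefficients [56/125, 1241048/1000875, 16981552/8340625, 104544464/41703125, 60401656/25021875, 1675626648/1042578125]; denominator coefficients [1, -401374/280245].

Taylor coefficients needed (expand at 0): a_0 = 56/125, a_1 = 1176/625, a_2 = 14784/3125, a_3 = 29008/3125, a_4 = 245448/15625, a_5 = 9416232/390625, a_6 = 67430832/1953125.
Write the denominator as Q(ν) = 1 + q1*ν. Requiring Q*f - P = O(ν^7) with deg P <= 5 kills the coefficients of ν^6..ν^6 in Q*f:
  ν^6: a_6 + q1*a_5 = 0, i.e. 67430832/1953125 + (9416232/390625)*q1 = 0.
Solving this linear system: q1 = -401374/280245.
The numerator is Q*f truncated at degree 5: P0 = a_0 = 56/125; P1 = a_1 + q1*a_0 = 1241048/1000875; P2 = a_2 + q1*a_1 = 16981552/8340625; P3 = a_3 + q1*a_2 = 104544464/41703125; P4 = a_4 + q1*a_3 = 60401656/25021875; P5 = a_5 + q1*a_4 = 1675626648/1042578125.


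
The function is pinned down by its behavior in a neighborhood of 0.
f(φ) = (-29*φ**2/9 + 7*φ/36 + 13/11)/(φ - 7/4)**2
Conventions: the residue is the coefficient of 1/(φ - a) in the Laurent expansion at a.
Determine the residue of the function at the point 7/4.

At the order-2 pole 7/4 set g(φ) = (φ - (7/4))^2*f(φ) = -29*φ**2/9 + 7*φ/36 + 13/11.
Order-2 pole: residue = g'(a); g'(7/4) = -133/12, so the residue is -133/12.

The residue is -133/12.


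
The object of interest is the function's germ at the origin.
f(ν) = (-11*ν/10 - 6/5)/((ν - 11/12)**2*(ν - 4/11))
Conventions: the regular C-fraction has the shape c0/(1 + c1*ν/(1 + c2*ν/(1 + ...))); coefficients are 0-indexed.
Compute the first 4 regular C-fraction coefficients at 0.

Taylor coefficients (expand at 0): a_0 = 216/55, a_1 = 13896/605, a_2 = 565938/6655, a_3 = 7821405/29282.
c0 = a_0 = 216/55. Peel one level at a time: if S = 1 + c*ν/S' with S'(0) = 1, then c is the ν-coefficient of S and S' = c*ν/(S - 1).
S_1 = c0/f = 1 + (-193/33)*ν + (54673/4356)*ν^2 + ...; c1 = -193/33.
S_2 = c1*ν/(S_1 - 1) = 1 + (54673/25476)*ν + (18738507/9014258)*ν^2 + ...; c2 = 54673/25476.
S_3 = c2*ν/(S_2 - 1) = 1 + (-112431042/116070779)*ν + ...; c3 = -112431042/116070779.

The regular C-fraction coefficients are [216/55, -193/33, 54673/25476, -112431042/116070779].


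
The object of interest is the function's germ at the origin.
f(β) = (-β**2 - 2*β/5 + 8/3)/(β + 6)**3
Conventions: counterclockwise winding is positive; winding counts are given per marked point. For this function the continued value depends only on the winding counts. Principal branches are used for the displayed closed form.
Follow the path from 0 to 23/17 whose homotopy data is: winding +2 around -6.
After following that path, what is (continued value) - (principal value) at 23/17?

The function is rational, hence single-valued: continuing it around any pole returns the same value, so the difference is 0.

Continued minus principal equals 0.


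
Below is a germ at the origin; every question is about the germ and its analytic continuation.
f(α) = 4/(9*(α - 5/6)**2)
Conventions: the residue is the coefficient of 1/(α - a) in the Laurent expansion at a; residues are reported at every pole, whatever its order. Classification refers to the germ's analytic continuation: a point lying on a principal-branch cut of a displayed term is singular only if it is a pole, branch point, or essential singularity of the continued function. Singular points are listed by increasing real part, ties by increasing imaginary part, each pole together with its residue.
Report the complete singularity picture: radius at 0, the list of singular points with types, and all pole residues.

Radius of convergence at 0: 5/6.
At 5/6: a pole of order 2; residue 0.

Denominator factor (α - 5/6)^2: pole of order 2 at 5/6, modulus 5/6.
The radius of convergence is the smallest modulus among the singular points: 5/6.
At the order-2 pole 5/6 set g(α) = (α - (5/6))^2*f(α) = 4/9.
Order-2 pole: residue = g'(a); g'(5/6) = 0, so the residue is 0.


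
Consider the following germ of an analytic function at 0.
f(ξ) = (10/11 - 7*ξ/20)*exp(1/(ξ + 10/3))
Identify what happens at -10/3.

The point is an essential singularity.

The exponent 1/(ξ - (-10/3)) has a pole at -10/3, so exp(1/(ξ - (-10/3))) takes every nonzero value near it: an essential singularity (not a pole of any order).


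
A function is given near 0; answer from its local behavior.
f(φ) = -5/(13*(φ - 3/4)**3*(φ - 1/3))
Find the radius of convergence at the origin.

The radius of convergence is 1/3.

Denominator factor (φ - 1/3): pole of order 1 at 1/3, modulus 1/3.
Denominator factor (φ - 3/4)^3: pole of order 3 at 3/4, modulus 3/4.
The radius of convergence is the smallest modulus among the singular points: 1/3.


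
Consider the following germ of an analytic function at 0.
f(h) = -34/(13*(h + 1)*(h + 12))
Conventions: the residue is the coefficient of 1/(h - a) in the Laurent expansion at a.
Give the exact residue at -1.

At the order-1 pole -1 set g(h) = (h - (-1))*f(h) = -34/(13*(h + 12)).
Simple pole: residue = g(a) at a = -1, which is -34/143.

The residue is -34/143.


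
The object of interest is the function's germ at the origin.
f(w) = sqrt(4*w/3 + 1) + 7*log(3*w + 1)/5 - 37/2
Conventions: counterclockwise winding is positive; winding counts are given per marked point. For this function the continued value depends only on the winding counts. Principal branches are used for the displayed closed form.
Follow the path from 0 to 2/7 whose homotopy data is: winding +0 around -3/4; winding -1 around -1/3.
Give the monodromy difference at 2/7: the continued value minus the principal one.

The rational part is single-valued and drops out of the difference; each branch term changes only by its own monodromy.
(1)*sqrt(1 - w/(-3/4)): winding +0 is even, the square root returns to the same sheet, contribution 0.
(7/5)*log(1 - w/(-1/3)): each positive loop around -1/3 adds 2*pi*i to the log, so winding -1 contributes (7/5)*(-1)*2*pi*i = -(14/5)*pi*i.
Summing the contributions at w = 2/7 gives -(14/5)*pi*i.

Continued minus principal equals -(14/5)*pi*i.


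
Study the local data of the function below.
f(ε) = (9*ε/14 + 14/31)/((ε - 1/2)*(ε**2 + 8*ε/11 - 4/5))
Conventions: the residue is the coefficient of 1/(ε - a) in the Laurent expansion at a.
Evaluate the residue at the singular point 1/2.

The residue is -36905/8897.

At the order-1 pole 1/2 set g(ε) = (ε - (1/2))*f(ε) = (9*ε/14 + 14/31)/(ε**2 + 8*ε/11 - 4/5).
Simple pole: residue = g(a) at a = 1/2, which is -36905/8897.


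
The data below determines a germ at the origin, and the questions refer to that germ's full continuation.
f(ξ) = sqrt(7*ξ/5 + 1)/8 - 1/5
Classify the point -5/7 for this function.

The term (1/8)*sqrt(1 - ξ/(-5/7)) has argument 1 - -5/7/(-5/7) = 0 at -5/7: a square-root (algebraic, two-sheeted) branch point; the remaining terms are analytic or single-valued there.

The point is an algebraic (square-root) branch point.


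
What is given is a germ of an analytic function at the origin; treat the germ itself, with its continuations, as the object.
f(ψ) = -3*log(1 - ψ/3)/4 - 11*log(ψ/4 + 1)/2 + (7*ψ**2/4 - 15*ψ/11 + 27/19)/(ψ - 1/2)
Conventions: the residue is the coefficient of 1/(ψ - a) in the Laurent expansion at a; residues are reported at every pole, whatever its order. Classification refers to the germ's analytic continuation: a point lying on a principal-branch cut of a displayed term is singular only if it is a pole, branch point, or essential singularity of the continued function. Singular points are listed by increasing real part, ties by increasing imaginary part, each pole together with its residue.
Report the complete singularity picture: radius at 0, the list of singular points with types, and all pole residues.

Denominator factor (ψ - 1/2): pole of order 1 at 1/2, modulus 1/2.
Branch term (-3/4)*log(1 - ψ/(3)): its argument vanishes at ψ = 3, a logarithmic branch point, modulus 3.
Branch term (-11/2)*log(1 - ψ/(-4)): its argument vanishes at ψ = -4, a logarithmic branch point, modulus 4.
The radius of convergence is the smallest modulus among the singular points: 1/2.
The branch terms are analytic at 1/2 and contribute nothing to the residue; only the rational part matters.
At the order-1 pole 1/2 set g(ψ) = (ψ - (1/2))*(rational part) = 7*ψ**2/4 - 15*ψ/11 + 27/19.
Simple pole: residue = g(a) at a = 1/2, which is 3935/3344.
List the singular points by increasing real part (a conjugate pair: the negative imaginary part first).

Radius of convergence at 0: 1/2.
At -4: a logarithmic branch point.
At 1/2: a pole of order 1; residue 3935/3344.
At 3: a logarithmic branch point.


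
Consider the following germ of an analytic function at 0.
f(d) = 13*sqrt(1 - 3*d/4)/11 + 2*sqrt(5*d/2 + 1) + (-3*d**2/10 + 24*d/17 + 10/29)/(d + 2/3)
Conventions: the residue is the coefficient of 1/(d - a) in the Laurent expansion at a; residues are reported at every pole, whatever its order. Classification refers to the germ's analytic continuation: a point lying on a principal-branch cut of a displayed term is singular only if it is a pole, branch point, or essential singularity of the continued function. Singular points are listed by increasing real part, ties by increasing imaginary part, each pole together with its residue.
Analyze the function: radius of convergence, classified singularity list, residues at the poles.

Denominator factor (d + 2/3): pole of order 1 at -2/3, modulus 2/3.
Branch term (13/11)*sqrt(1 - d/(4/3)): its argument vanishes at d = 4/3, a square-root branch point, modulus 4/3.
Branch term (2)*sqrt(1 - d/(-2/5)): its argument vanishes at d = -2/5, a square-root branch point, modulus 2/5.
The radius of convergence is the smallest modulus among the singular points: 2/5.
The branch terms are analytic at -2/3 and contribute nothing to the residue; only the rational part matters.
At the order-1 pole -2/3 set g(d) = (d - (-2/3))*(rational part) = -3*d**2/10 + 24*d/17 + 10/29.
Simple pole: residue = g(a) at a = -2/3, which is -5396/7395.
List the singular points by increasing real part (a conjugate pair: the negative imaginary part first).

Radius of convergence at 0: 2/5.
At -2/3: a pole of order 1; residue -5396/7395.
At -2/5: an algebraic (square-root) branch point.
At 4/3: an algebraic (square-root) branch point.


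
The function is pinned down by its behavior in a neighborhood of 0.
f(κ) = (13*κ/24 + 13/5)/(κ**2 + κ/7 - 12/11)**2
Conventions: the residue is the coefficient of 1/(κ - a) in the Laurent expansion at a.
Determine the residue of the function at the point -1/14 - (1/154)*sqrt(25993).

The factor κ**2 + κ/7 - 12/11 splits as (κ - a)(κ - a') with a = -1/14 - (1/154)*sqrt(25993), a' = -1/14 + (1/154)*sqrt(25993). At the order-2 pole a set g(κ) = (κ - a)^2*f(κ) = [13*κ/24 + 13/5] / (κ - a')^2.
Order-2 pole: residue = g'(a); g'(-1/14 - (1/154)*sqrt(25993)) = (2319317/670052280)*sqrt(25993), so the residue is (2319317/670052280)*sqrt(25993).

The residue is (2319317/670052280)*sqrt(25993).


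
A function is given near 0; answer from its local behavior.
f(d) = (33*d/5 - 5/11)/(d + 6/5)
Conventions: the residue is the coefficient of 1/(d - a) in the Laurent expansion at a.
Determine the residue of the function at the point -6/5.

At the order-1 pole -6/5 set g(d) = (d - (-6/5))*f(d) = 33*d/5 - 5/11.
Simple pole: residue = g(a) at a = -6/5, which is -2303/275.

The residue is -2303/275.


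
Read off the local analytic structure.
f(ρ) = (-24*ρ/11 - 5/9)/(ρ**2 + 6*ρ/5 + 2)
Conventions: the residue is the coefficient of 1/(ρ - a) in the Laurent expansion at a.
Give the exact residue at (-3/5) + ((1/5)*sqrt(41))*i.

The factor ρ**2 + 6*ρ/5 + 2 splits as (ρ - a)(ρ - a') with a = (-3/5) + ((1/5)*sqrt(41))*i, a' = (-3/5) - ((1/5)*sqrt(41))*i. At the order-1 pole a set g(ρ) = (ρ - a)*f(ρ) = [-24*ρ/11 - 5/9] / (ρ - a').
Simple pole: residue = g(a) at a = (-3/5) + ((1/5)*sqrt(41))*i, which is (-12/11) - ((373/8118)*sqrt(41))*i.

The residue is (-12/11) - ((373/8118)*sqrt(41))*i.


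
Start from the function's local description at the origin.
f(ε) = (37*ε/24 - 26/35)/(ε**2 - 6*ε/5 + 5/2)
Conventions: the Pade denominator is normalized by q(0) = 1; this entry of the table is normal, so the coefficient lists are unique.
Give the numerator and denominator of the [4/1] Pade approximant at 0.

Taylor coefficients needed (expand at 0): a_0 = -52/175, a_1 = 24887/52500, a_2 = 37887/109375, a_3 = -383011/16406250, a_4 = -10237772/68359375, a_5 = -320683417/5126953125.
Write the denominator as Q(ε) = 1 + q1*ε. Requiring Q*f - P = O(ε^6) with deg P <= 4 kills the coefficients of ε^5..ε^5 in Q*f:
  ε^5: a_5 + q1*a_4 = 0, i.e. -320683417/5126953125 + (-10237772/68359375)*q1 = 0.
Solving this linear system: q1 = -320683417/767832900.
The numerator is Q*f truncated at degree 4: P0 = a_0 = -52/175; P1 = a_1 + q1*a_0 = 128595833/214993212; P2 = a_2 + q1*a_1 = 382897705/2579918544; P3 = a_3 + q1*a_2 = -36122425/214993212; P4 = a_4 + q1*a_3 = -180612125/1289959272.

The Pade approximant has numerator coefficients [-52/175, 128595833/214993212, 382897705/2579918544, -36122425/214993212, -180612125/1289959272]; denominator coefficients [1, -320683417/767832900].


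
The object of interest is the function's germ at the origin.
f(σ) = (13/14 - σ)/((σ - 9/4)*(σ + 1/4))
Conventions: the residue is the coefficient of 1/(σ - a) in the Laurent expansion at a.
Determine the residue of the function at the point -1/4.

The residue is -33/70.

At the order-1 pole -1/4 set g(σ) = (σ - (-1/4))*f(σ) = (13/14 - σ)/(σ - 9/4).
Simple pole: residue = g(a) at a = -1/4, which is -33/70.


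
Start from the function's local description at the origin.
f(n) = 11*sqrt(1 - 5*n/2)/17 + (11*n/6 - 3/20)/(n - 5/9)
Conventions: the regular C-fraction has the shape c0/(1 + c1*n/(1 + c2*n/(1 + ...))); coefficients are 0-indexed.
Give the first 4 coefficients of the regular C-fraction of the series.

The regular C-fraction coefficients are [1559/1700, 30794/7795, -2107795305/384062768, -29573130905/496899128208].

Taylor coefficients (expand at 0): a_0 = 1559/1700, a_1 = -15397/4250, a_2 = -1894043/340000, a_3 = -66294923/6800000.
c0 = a_0 = 1559/1700. Peel one level at a time: if S = 1 + c*n/S' with S'(0) = 1, then c is the n-coefficient of S and S' = c*n/(S - 1).
S_1 = c0/f = 1 + (30794/7795)*n + (421559061/19443848)*n^2 + ...; c1 = 30794/7795.
S_2 = c1*n/(S_1 - 1) = 1 + (-2107795305/384062768)*n + (-19822913275/60689307904)*n^2 + ...; c2 = -2107795305/384062768.
S_3 = c2*n/(S_2 - 1) = 1 + (-29573130905/496899128208)*n + ...; c3 = -29573130905/496899128208.


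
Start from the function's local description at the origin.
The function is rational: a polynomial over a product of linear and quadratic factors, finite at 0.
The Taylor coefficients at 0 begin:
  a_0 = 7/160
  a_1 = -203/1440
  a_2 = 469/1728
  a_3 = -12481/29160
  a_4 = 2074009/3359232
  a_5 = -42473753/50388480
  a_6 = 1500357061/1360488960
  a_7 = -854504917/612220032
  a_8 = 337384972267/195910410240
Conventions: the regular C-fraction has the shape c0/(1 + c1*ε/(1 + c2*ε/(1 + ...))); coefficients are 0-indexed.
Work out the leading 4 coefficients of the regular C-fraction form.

Taylor coefficients (read off): a_0 = 7/160, a_1 = -203/1440, a_2 = 469/1728, a_3 = -12481/29160.
c0 = a_0 = 7/160. Peel one level at a time: if S = 1 + c*ε/S' with S'(0) = 1, then c is the ε-coefficient of S and S' = c*ε/(S - 1).
S_1 = c0/f = 1 + (29/9)*ε + (677/162)*ε^2 + ...; c1 = 29/9.
S_2 = c1*ε/(S_1 - 1) = 1 + (-677/522)*ε + (182713/272484)*ε^2 + ...; c2 = -677/522.
S_3 = c2*ε/(S_2 - 1) = 1 + (182713/353394)*ε + ...; c3 = 182713/353394.

The regular C-fraction coefficients are [7/160, 29/9, -677/522, 182713/353394].


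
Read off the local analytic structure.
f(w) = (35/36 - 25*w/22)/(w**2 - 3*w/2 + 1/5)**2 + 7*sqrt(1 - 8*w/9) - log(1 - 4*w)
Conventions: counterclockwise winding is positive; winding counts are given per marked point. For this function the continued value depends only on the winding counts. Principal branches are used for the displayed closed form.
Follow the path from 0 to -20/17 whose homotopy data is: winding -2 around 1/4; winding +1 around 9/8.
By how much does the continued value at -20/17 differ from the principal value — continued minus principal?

The rational part is single-valued and drops out of the difference; each branch term changes only by its own monodromy.
(7)*sqrt(1 - w/(9/8)): winding +1 is odd, the square root flips sign, contributing -2*(7)*sqrt(1 - (-20/17)/(9/8)) = -2*(7)*sqrt(313/153) = -(14/51)*sqrt(5321).
(-1)*log(1 - w/(1/4)): each positive loop around 1/4 adds 2*pi*i to the log, so winding -2 contributes (-1)*(-2)*2*pi*i = (4)*pi*i.
Summing the contributions at w = -20/17 gives (-(14/51)*sqrt(5321)) + ((4)*pi)*i.

Continued minus principal equals (-(14/51)*sqrt(5321)) + ((4)*pi)*i.


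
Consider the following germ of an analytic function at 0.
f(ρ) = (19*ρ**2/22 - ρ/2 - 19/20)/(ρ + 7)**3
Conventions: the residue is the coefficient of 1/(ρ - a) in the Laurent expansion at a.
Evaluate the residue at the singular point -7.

At the order-3 pole -7 set g(ρ) = (ρ - (-7))^3*f(ρ) = 19*ρ**2/22 - ρ/2 - 19/20.
Order-3 pole: residue = g''(a)/2; g''(-7) = 19/11, so the residue is 19/22.

The residue is 19/22.


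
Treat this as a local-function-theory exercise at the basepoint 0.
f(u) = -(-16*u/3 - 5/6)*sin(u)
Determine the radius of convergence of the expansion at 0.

The radius of convergence is infinite.

The factor -sin(u) is entire and contributes no finite singular point.
The polynomial part has no poles.
No finite singular points: the Taylor series at 0 converges everywhere.


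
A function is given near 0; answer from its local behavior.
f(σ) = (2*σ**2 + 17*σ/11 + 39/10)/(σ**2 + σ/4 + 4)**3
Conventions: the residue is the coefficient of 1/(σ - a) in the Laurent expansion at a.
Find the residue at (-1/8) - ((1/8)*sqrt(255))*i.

The residue is ((42368/17881875)*sqrt(255))*i.

The factor σ**2 + σ/4 + 4 splits as (σ - a)(σ - a') with a = (-1/8) - ((1/8)*sqrt(255))*i, a' = (-1/8) + ((1/8)*sqrt(255))*i. At the order-3 pole a set g(σ) = (σ - a)^3*f(σ) = [2*σ**2 + 17*σ/11 + 39/10] / (σ - a')^3.
Order-3 pole: residue = g''(a)/2; g''((-1/8) - ((1/8)*sqrt(255))*i) = ((84736/17881875)*sqrt(255))*i, so the residue is ((42368/17881875)*sqrt(255))*i.


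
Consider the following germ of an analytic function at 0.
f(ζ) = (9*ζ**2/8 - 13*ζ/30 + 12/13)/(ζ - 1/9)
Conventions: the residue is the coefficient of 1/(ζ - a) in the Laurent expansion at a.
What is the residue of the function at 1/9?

At the order-1 pole 1/9 set g(ζ) = (ζ - (1/9))*f(ζ) = 9*ζ**2/8 - 13*ζ/30 + 12/13.
Simple pole: residue = g(a) at a = 1/9, which is 12479/14040.

The residue is 12479/14040.


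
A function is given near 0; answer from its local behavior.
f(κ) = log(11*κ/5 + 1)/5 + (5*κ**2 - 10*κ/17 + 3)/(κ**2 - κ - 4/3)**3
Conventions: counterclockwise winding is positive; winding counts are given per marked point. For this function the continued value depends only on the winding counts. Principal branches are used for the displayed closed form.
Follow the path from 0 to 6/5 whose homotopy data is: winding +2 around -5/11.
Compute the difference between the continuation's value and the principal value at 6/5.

Continued minus principal equals (4/5)*pi*i.

The rational part is single-valued and drops out of the difference; each branch term changes only by its own monodromy.
(1/5)*log(1 - κ/(-5/11)): each positive loop around -5/11 adds 2*pi*i to the log, so winding +2 contributes (1/5)*(2)*2*pi*i = (4/5)*pi*i.
Summing the contributions at κ = 6/5 gives (4/5)*pi*i.


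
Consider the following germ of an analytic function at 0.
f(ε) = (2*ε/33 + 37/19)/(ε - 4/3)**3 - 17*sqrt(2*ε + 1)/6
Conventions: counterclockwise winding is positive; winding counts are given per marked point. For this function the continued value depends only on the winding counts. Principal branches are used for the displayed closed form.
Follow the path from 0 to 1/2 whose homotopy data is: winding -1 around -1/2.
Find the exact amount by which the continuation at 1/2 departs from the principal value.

The rational part is single-valued and drops out of the difference; each branch term changes only by its own monodromy.
(-17/6)*sqrt(1 - ε/(-1/2)): winding -1 is odd, the square root flips sign, contributing -2*(-17/6)*sqrt(1 - (1/2)/(-1/2)) = -2*(-17/6)*sqrt(2) = (17/3)*sqrt(2).
Summing the contributions at ε = 1/2 gives (17/3)*sqrt(2).

Continued minus principal equals (17/3)*sqrt(2).


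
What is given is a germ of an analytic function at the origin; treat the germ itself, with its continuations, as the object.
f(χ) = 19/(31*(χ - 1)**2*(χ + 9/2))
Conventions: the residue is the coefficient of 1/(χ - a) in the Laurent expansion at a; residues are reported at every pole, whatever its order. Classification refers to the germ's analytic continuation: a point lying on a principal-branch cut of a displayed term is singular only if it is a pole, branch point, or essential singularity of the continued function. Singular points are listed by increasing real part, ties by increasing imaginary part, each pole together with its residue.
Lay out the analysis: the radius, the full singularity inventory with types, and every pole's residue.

Radius of convergence at 0: 1.
At -9/2: a pole of order 1; residue 76/3751.
At 1: a pole of order 2; residue -76/3751.

Denominator factor (χ - 1)^2: pole of order 2 at 1, modulus 1.
Denominator factor (χ + 9/2): pole of order 1 at -9/2, modulus 9/2.
The radius of convergence is the smallest modulus among the singular points: 1.
At the order-1 pole -9/2 set g(χ) = (χ - (-9/2))*f(χ) = 19/(31*(χ - 1)**2).
Simple pole: residue = g(a) at a = -9/2, which is 76/3751.
At the order-2 pole 1 set g(χ) = (χ - (1))^2*f(χ) = 19/(31*(χ + 9/2)).
Order-2 pole: residue = g'(a); g'(1) = -76/3751, so the residue is -76/3751.
List the singular points by increasing real part (a conjugate pair: the negative imaginary part first).


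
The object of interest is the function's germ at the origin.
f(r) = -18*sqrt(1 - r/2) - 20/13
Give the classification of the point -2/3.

The point is a regular point.

There is no denominator, hence no pole anywhere.
Branch term sqrt(1 - r/(2)): argument at -2/3 is 4/3, nonzero, so -2/3 is not its branch point (a point on a principal cut is still regular for the continued germ).
So the germ continues analytically to -2/3.


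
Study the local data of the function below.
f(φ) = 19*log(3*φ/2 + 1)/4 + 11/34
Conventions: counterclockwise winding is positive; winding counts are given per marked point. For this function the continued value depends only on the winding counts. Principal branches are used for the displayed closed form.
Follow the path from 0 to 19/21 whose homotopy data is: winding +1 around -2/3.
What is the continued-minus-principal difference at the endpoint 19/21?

The rational part is single-valued and drops out of the difference; each branch term changes only by its own monodromy.
(19/4)*log(1 - φ/(-2/3)): each positive loop around -2/3 adds 2*pi*i to the log, so winding +1 contributes (19/4)*(1)*2*pi*i = (19/2)*pi*i.
Summing the contributions at φ = 19/21 gives (19/2)*pi*i.

Continued minus principal equals (19/2)*pi*i.


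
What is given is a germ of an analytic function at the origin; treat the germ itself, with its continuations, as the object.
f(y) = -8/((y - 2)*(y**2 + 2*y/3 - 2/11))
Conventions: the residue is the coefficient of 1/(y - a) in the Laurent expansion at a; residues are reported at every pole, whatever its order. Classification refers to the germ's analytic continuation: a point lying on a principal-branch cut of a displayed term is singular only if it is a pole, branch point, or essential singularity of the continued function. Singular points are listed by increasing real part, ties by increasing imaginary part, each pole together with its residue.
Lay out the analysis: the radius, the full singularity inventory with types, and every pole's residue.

Radius of convergence at 0: -1/3 + (1/33)*sqrt(319).
At -1/3 - (1/33)*sqrt(319): a pole of order 1; residue 66/85 - (462/2465)*sqrt(319).
At -1/3 + (1/33)*sqrt(319): a pole of order 1; residue 66/85 + (462/2465)*sqrt(319).
At 2: a pole of order 1; residue -132/85.

Denominator factor (y - 2): pole of order 1 at 2, modulus 2.
Denominator factor (y**2 + 2*y/3 - 2/11): discriminant 116/99, real irrational roots -1/3 + (1/33)*sqrt(319) and -1/3 - (1/33)*sqrt(319); poles of order 1, moduli -1/3 + (1/33)*sqrt(319) and 1/3 + (1/33)*sqrt(319).
The radius of convergence is the smallest modulus among the singular points: -1/3 + (1/33)*sqrt(319).
The factor y**2 + 2*y/3 - 2/11 splits as (y - a)(y - a') with a = -1/3 - (1/33)*sqrt(319), a' = -1/3 + (1/33)*sqrt(319). At the order-1 pole a set g(y) = (y - a)*f(y) = [-8/(y - 2)] / (y - a').
Simple pole: residue = g(a) at a = -1/3 - (1/33)*sqrt(319), which is 66/85 - (462/2465)*sqrt(319).
The factor y**2 + 2*y/3 - 2/11 splits as (y - a)(y - a') with a = -1/3 + (1/33)*sqrt(319), a' = -1/3 - (1/33)*sqrt(319). At the order-1 pole a set g(y) = (y - a)*f(y) = [-8/(y - 2)] / (y - a').
Simple pole: residue = g(a) at a = -1/3 + (1/33)*sqrt(319), which is 66/85 + (462/2465)*sqrt(319).
At the order-1 pole 2 set g(y) = (y - (2))*f(y) = -8/(y**2 + 2*y/3 - 2/11).
Simple pole: residue = g(a) at a = 2, which is -132/85.
List the singular points by increasing real part (a conjugate pair: the negative imaginary part first).


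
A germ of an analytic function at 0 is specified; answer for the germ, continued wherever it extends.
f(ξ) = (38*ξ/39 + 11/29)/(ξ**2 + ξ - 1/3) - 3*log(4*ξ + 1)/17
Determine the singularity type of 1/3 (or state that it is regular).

The point is a regular point.

Denominator factors: ξ**2 + ξ - 1/3 = 1/9 at ξ = 1/3 — none vanishes.
Branch term log(1 - ξ/(-1/4)): argument at 1/3 is 7/3, nonzero, so 1/3 is not its branch point (a point on a principal cut is still regular for the continued germ).
So the germ continues analytically to 1/3.


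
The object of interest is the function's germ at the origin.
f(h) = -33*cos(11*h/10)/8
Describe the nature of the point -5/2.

The point is a regular point.

There is no denominator, hence no pole anywhere.
The factor cos(11*h/10) is entire.
So the germ continues analytically to -5/2.


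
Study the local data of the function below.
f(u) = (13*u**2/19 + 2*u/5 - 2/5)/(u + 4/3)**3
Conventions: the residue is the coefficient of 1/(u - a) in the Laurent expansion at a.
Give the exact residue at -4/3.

At the order-3 pole -4/3 set g(u) = (u - (-4/3))^3*f(u) = 13*u**2/19 + 2*u/5 - 2/5.
Order-3 pole: residue = g''(a)/2; g''(-4/3) = 26/19, so the residue is 13/19.

The residue is 13/19.


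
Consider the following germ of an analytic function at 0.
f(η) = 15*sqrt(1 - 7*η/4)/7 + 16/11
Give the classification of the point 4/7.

The term (15/7)*sqrt(1 - η/(4/7)) has argument 1 - 4/7/(4/7) = 0 at 4/7: a square-root (algebraic, two-sheeted) branch point; the remaining terms are analytic or single-valued there.

The point is an algebraic (square-root) branch point.


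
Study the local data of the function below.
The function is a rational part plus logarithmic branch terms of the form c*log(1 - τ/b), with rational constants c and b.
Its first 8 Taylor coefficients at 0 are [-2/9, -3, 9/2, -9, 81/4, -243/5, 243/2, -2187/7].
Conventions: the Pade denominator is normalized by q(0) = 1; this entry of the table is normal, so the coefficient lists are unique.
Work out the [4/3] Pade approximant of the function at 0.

Taylor coefficients needed (read off): a_0 = -2/9, a_1 = -3, a_2 = 9/2, a_3 = -9, a_4 = 81/4, a_5 = -243/5, a_6 = 243/2, a_7 = -2187/7.
Write the denominator as Q(τ) = 1 + q1*τ + q2*τ^2 + q3*τ^3. Requiring Q*f - P = O(τ^8) with deg P <= 4 kills the coefficients of τ^5..τ^7 in Q*f:
  τ^5: a_5 + q1*a_4 + q2*a_3 + q3*a_2 = 0, i.e. -243/5 + (81/4)*q1 + (-9)*q2 + (9/2)*q3 = 0.
  τ^6: a_6 + q1*a_5 + q2*a_4 + q3*a_3 = 0, i.e. 243/2 + (-243/5)*q1 + (81/4)*q2 + (-9)*q3 = 0.
  τ^7: a_7 + q1*a_6 + q2*a_5 + q3*a_4 = 0, i.e. -2187/7 + (243/2)*q1 + (-243/5)*q2 + (81/4)*q3 = 0.
Solving this linear system: q1 = 36/7, q2 = 54/7, q3 = 108/35.
The numerator is Q*f truncated at degree 4: P0 = a_0 = -2/9; P1 = a_1 + q1*a_0 = -29/7; P2 = a_2 + q1*a_1 + q2*a_0 = -177/14; P3 = a_3 + q1*a_2 + q2*a_1 + q3*a_0 = -339/35; P4 = a_4 + q1*a_3 + q2*a_2 + q3*a_1 = -81/140.

The Pade approximant has numerator coefficients [-2/9, -29/7, -177/14, -339/35, -81/140]; denominator coefficients [1, 36/7, 54/7, 108/35].


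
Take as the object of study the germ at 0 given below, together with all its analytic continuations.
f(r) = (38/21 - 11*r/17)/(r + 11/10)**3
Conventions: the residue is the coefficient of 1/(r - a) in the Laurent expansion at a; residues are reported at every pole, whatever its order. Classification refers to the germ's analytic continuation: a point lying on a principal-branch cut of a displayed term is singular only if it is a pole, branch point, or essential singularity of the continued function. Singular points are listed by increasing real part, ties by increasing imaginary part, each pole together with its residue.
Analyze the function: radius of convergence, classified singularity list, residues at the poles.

Radius of convergence at 0: 11/10.
At -11/10: a pole of order 3; residue 0.

Denominator factor (r + 11/10)^3: pole of order 3 at -11/10, modulus 11/10.
The radius of convergence is the smallest modulus among the singular points: 11/10.
At the order-3 pole -11/10 set g(r) = (r - (-11/10))^3*f(r) = 38/21 - 11*r/17.
Order-3 pole: residue = g''(a)/2; g''(-11/10) = 0, so the residue is 0.


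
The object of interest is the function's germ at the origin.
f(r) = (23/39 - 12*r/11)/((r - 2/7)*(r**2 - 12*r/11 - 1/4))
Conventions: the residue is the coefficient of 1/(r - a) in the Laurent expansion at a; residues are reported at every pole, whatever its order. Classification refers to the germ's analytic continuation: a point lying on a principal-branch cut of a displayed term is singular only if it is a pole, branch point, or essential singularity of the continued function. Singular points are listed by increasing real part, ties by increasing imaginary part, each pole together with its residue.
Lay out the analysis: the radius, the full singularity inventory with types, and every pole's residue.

Radius of convergence at 0: -6/11 + (1/22)*sqrt(265).
At 6/11 - (1/22)*sqrt(265): a pole of order 1; residue 2338/8073 + (110236/2139345)*sqrt(265).
At 2/7: a pole of order 1; residue -4676/8073.
At 6/11 + (1/22)*sqrt(265): a pole of order 1; residue 2338/8073 - (110236/2139345)*sqrt(265).


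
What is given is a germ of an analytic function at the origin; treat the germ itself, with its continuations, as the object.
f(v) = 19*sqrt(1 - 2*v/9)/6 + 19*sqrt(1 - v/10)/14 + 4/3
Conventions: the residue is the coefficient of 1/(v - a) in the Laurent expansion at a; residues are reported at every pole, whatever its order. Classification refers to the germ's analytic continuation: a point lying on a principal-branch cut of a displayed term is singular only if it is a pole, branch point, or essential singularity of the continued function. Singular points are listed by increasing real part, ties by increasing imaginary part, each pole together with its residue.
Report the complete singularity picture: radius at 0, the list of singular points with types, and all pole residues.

Branch term (19/6)*sqrt(1 - v/(9/2)): its argument vanishes at v = 9/2, a square-root branch point, modulus 9/2.
Branch term (19/14)*sqrt(1 - v/(10)): its argument vanishes at v = 10, a square-root branch point, modulus 10.
The radius of convergence is the smallest modulus among the singular points: 9/2.
List the singular points by increasing real part (a conjugate pair: the negative imaginary part first).

Radius of convergence at 0: 9/2.
At 9/2: an algebraic (square-root) branch point.
At 10: an algebraic (square-root) branch point.


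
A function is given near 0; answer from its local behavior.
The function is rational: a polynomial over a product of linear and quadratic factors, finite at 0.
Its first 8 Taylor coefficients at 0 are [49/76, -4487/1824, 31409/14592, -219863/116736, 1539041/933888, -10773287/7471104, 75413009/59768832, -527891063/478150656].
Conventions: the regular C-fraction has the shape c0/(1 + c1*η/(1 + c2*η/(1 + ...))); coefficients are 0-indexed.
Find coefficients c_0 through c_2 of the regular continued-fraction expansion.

Taylor coefficients (read off): a_0 = 49/76, a_1 = -4487/1824, a_2 = 31409/14592.
c0 = a_0 = 49/76. Peel one level at a time: if S = 1 + c*η/S' with S'(0) = 1, then c is the η-coefficient of S and S' = c*η/(S - 1).
S_1 = c0/f = 1 + (641/168)*η + (158327/14112)*η^2 + ...; c1 = 641/168.
S_2 = c1*η/(S_1 - 1) = 1 + (-247/84)*η + ...; c2 = -247/84.

The regular C-fraction coefficients are [49/76, 641/168, -247/84].


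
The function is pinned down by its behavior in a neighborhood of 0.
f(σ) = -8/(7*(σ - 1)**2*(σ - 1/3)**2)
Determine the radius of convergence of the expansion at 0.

Denominator factor (σ - 1)^2: pole of order 2 at 1, modulus 1.
Denominator factor (σ - 1/3)^2: pole of order 2 at 1/3, modulus 1/3.
The radius of convergence is the smallest modulus among the singular points: 1/3.

The radius of convergence is 1/3.


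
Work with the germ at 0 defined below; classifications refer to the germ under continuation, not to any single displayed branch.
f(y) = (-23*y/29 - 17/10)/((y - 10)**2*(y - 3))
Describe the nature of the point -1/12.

Denominator factors: y - 3 = -37/12 at y = -1/12; y - 10 = -121/12 at y = -1/12 — none vanishes.
So the germ continues analytically to -1/12.

The point is a regular point.


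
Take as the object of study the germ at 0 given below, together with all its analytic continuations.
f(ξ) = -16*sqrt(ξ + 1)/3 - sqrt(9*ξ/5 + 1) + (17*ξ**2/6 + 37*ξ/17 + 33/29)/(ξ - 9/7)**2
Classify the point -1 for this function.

The term (-16/3)*sqrt(1 - ξ/(-1)) has argument 1 - -1/(-1) = 0 at -1: a square-root (algebraic, two-sheeted) branch point; the remaining terms are analytic or single-valued there.

The point is an algebraic (square-root) branch point.


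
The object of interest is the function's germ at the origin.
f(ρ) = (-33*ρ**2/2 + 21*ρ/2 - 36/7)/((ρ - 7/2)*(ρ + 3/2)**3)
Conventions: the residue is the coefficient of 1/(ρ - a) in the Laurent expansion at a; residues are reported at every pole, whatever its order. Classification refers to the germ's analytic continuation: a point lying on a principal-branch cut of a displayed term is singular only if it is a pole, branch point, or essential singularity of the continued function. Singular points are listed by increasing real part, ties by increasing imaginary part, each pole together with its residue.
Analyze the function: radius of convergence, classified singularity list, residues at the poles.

Denominator factor (ρ - 7/2): pole of order 1 at 7/2, modulus 7/2.
Denominator factor (ρ + 3/2)^3: pole of order 3 at -3/2, modulus 3/2.
The radius of convergence is the smallest modulus among the singular points: 3/2.
At the order-3 pole -3/2 set g(ρ) = (ρ - (-3/2))^3*f(ρ) = (-33*ρ**2/2 + 21*ρ/2 - 36/7)/(ρ - 7/2).
Order-3 pole: residue = g''(a)/2; g''(-3/2) = 9549/3500, so the residue is 9549/7000.
At the order-1 pole 7/2 set g(ρ) = (ρ - (7/2))*f(ρ) = (-33*ρ**2/2 + 21*ρ/2 - 36/7)/(ρ + 3/2)**3.
Simple pole: residue = g(a) at a = 7/2, which is -9549/7000.
List the singular points by increasing real part (a conjugate pair: the negative imaginary part first).

Radius of convergence at 0: 3/2.
At -3/2: a pole of order 3; residue 9549/7000.
At 7/2: a pole of order 1; residue -9549/7000.
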